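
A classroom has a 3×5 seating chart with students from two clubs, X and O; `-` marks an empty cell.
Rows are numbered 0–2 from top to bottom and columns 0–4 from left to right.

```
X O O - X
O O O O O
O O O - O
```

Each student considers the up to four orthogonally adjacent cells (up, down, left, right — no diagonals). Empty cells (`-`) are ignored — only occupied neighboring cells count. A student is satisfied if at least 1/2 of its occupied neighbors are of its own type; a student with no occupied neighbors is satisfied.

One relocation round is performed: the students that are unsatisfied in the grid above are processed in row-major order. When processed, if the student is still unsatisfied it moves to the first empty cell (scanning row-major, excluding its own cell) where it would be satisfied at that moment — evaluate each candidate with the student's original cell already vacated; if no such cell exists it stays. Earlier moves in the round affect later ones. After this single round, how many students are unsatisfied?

Initially unsatisfied (in order): (0,0), (0,4).
  (0,0): no empty cell satisfies it; stays.
  (0,4): no empty cell satisfies it; stays.
Resulting grid:
X O O - X
O O O O O
O O O - O
Unsatisfied now: (0,0), (0,4).

2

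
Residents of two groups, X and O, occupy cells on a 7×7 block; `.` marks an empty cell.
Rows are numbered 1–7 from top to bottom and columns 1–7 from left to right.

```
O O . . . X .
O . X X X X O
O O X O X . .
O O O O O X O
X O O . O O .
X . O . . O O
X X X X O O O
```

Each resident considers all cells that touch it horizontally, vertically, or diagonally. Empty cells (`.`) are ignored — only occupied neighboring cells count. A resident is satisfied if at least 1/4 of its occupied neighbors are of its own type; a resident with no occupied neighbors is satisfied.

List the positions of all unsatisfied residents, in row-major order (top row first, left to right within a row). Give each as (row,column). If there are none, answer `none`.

(1,1)O 2/2 ✓
(1,2)O 2/3 ✓
(1,6)X 2/3 ✓
(2,1)O 4/4 ✓
(2,3)X 2/5 ✓
(2,4)X 4/5 ✓
(2,5)X 4/5 ✓
(2,6)X 3/4 ✓
(2,7)O 0/2 ✗
(3,1)O 4/4 ✓
(3,2)O 5/7 ✓
(3,3)X 2/7 ✓
(3,4)O 3/8 ✓
(3,5)X 4/7 ✓
(4,1)O 4/5 ✓
(4,2)O 6/8 ✓
(4,3)O 6/7 ✓
(4,4)O 5/7 ✓
(4,5)O 4/6 ✓
(4,6)X 1/5 ✗
(4,7)O 1/2 ✓
(5,1)X 1/4 ✓
(5,2)O 5/7 ✓
(5,3)O 5/5 ✓
(5,5)O 4/5 ✓
(5,6)O 5/6 ✓
(6,1)X 3/4 ✓
(6,3)O 2/5 ✓
(6,6)O 6/6 ✓
(6,7)O 4/4 ✓
(7,1)X 2/2 ✓
(7,2)X 3/4 ✓
(7,3)X 2/3 ✓
(7,4)X 1/3 ✓
(7,5)O 2/3 ✓
(7,6)O 4/4 ✓
(7,7)O 3/3 ✓

(2,7), (4,6)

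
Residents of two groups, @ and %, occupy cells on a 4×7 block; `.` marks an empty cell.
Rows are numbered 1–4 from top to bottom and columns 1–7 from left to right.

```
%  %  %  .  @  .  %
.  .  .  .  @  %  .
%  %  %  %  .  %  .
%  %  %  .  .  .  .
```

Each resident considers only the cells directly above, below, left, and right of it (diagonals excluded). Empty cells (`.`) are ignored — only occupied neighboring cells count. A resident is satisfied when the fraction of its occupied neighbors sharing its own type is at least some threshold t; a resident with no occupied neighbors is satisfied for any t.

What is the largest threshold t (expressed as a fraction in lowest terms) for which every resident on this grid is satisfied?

Row 1: (1,1)% 1/1 · (1,2)% 2/2 · (1,3)% 1/1 · (1,5)@ 1/1 · (1,7)% — no occupied neighbors
Row 2: (2,5)@ 1/2 · (2,6)% 1/2
Row 3: (3,1)% 2/2 · (3,2)% 3/3 · (3,3)% 3/3 · (3,4)% 1/1 · (3,6)% 1/1
Row 4: (4,1)% 2/2 · (4,2)% 3/3 · (4,3)% 2/2
The smallest same-type fraction is 1/2 at (2,5), which reduces to 1/2. Any threshold above that leaves this resident unsatisfied.

1/2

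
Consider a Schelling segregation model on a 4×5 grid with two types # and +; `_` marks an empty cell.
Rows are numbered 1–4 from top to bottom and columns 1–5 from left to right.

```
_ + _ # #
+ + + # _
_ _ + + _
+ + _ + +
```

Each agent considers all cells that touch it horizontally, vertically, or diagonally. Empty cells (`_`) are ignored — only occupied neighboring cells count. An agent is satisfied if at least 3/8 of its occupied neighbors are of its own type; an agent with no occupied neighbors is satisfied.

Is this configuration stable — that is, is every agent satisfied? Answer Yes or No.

Yes

Row 1: (1,2)+ 3/3 satisfied · (1,4)# 2/3 satisfied · (1,5)# 2/2 satisfied
Row 2: (2,1)+ 2/2 satisfied · (2,2)+ 4/4 satisfied · (2,3)+ 4/6 satisfied · (2,4)# 2/5 satisfied
Row 3: (3,3)+ 5/6 satisfied · (3,4)+ 4/5 satisfied
Row 4: (4,1)+ 1/1 satisfied · (4,2)+ 2/2 satisfied · (4,4)+ 3/3 satisfied · (4,5)+ 2/2 satisfied
All meet the threshold, so the configuration is stable.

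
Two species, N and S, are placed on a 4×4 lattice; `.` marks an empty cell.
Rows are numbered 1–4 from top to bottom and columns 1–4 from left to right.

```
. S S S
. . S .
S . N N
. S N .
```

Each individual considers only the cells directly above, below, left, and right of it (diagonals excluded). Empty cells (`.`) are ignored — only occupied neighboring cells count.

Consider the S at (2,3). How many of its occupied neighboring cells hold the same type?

Occupied neighbors of (2,3): (1,3)=S, (3,3)=N.
Same type (S): 1 of 2.

1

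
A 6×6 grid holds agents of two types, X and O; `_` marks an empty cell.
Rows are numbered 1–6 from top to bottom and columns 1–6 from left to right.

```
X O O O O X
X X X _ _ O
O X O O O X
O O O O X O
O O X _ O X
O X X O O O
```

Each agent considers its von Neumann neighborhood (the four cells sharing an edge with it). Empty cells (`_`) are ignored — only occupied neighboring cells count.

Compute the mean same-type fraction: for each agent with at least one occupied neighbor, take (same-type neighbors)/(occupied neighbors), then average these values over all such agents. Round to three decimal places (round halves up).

0.485

Row 1: (1,1)X 1/2 · (1,2)O 1/3 · (1,3)O 2/3 · (1,4)O 2/2 · (1,5)O 1/2 · (1,6)X 0/2
Row 2: (2,1)X 2/3 · (2,2)X 3/4 · (2,3)X 1/3 · (2,6)O 0/2
Row 3: (3,1)O 1/3 · (3,2)X 1/4 · (3,3)O 2/4 · (3,4)O 3/3 · (3,5)O 1/3 · (3,6)X 0/3
Row 4: (4,1)O 3/3 · (4,2)O 3/4 · (4,3)O 3/4 · (4,4)O 2/3 · (4,5)X 0/4 · (4,6)O 0/3
Row 5: (5,1)O 3/3 · (5,2)O 2/4 · (5,3)X 1/3 · (5,5)O 1/3 · (5,6)X 0/3
Row 6: (6,1)O 1/2 · (6,2)X 1/3 · (6,3)X 2/3 · (6,4)O 1/2 · (6,5)O 3/3 · (6,6)O 1/2
Sum over 33 agents: 1/2 + 1/3 + 2/3 + 2/2 + 1/2 + 0/2 + 2/3 + 3/4 + 1/3 + 0/2 + 1/3 + 1/4 + 2/4 + 3/3 + 1/3 + 0/3 + 3/3 + 3/4 + 3/4 + 2/3 + 0/4 + 0/3 + 3/3 + 2/4 + 1/3 + 1/3 + 0/3 + 1/2 + 1/3 + 2/3 + 1/2 + 3/3 + 1/2 = 16; mean = 16 ÷ 33 = 16/33 = 0.484848… → 0.485.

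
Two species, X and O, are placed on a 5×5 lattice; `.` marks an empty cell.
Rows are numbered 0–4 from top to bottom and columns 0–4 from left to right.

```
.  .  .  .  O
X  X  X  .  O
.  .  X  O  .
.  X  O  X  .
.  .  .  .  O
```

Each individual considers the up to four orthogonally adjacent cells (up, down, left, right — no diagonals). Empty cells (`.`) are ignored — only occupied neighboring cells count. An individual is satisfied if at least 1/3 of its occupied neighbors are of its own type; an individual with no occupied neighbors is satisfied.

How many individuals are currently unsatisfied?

4

(0,4)O 1/1 ✓
(1,0)X 1/1 ✓
(1,1)X 2/2 ✓
(1,2)X 2/2 ✓
(1,4)O 1/1 ✓
(2,2)X 1/3 ✓
(2,3)O 0/2 ✗
(3,1)X 0/1 ✗
(3,2)O 0/3 ✗
(3,3)X 0/2 ✗
(4,4)O 0/0 ✓
Unsatisfied: (2,3), (3,1), (3,2), (3,3) — 4 in total.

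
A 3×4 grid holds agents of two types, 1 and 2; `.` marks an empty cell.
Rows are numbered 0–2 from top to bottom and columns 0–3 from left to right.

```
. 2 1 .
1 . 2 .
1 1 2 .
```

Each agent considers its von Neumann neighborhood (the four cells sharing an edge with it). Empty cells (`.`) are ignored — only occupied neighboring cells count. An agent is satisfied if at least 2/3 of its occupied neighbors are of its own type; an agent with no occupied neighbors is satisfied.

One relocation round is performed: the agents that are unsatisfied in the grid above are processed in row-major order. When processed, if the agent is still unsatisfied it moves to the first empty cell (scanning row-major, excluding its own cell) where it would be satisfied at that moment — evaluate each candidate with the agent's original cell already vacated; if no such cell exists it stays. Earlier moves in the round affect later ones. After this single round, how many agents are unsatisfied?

0

Initially unsatisfied (in order): (0,1), (0,2), (1,2), (2,1), (2,2).
  (0,1) → (1,3).
  (0,2) → (0,0).
  (1,2): now satisfied by earlier moves; stays.
  (2,1) → (0,1).
  (2,2): now satisfied by earlier moves; stays.
Resulting grid:
1 1 . .
1 . 2 2
1 . 2 .
All satisfied now.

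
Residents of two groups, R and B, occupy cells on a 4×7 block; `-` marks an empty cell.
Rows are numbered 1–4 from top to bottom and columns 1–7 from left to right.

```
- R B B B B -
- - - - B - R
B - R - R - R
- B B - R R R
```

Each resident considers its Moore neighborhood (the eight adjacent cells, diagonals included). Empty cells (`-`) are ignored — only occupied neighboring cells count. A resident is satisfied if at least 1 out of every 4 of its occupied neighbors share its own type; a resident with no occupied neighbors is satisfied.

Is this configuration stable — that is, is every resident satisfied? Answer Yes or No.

No

(1,2)R 0/1 not
(1,3)B 1/2 satisfied
(1,4)B 3/3 satisfied
(1,5)B 3/3 satisfied
(1,6)B 2/3 satisfied
(2,5)B 3/4 satisfied
(2,7)R 1/2 satisfied
(3,1)B 1/1 satisfied
(3,3)R 0/2 not
(3,5)R 2/3 satisfied
(3,7)R 3/3 satisfied
(4,2)B 2/3 satisfied
(4,3)B 1/2 satisfied
(4,5)R 2/2 satisfied
(4,6)R 4/4 satisfied
(4,7)R 2/2 satisfied
For instance (1,2) has only 0/1 same-type neighbors, below 1/4.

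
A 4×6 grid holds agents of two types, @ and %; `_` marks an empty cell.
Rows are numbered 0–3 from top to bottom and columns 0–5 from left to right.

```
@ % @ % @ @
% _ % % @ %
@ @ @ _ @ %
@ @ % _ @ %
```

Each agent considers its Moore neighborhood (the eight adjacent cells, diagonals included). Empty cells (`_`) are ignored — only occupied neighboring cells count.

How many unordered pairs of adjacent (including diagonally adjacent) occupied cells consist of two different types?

28

Scan each occupied cell's neighbors to the right and below (and the two forward diagonals) so each pair is counted once.
Row 0: @(0,0)–%(0,1)≠ @(0,0)–%(1,0)≠ %(0,1)–@(0,2)≠ %(0,1)–%(1,2)= %(0,1)–%(1,0)= @(0,2)–%(0,3)≠ @(0,2)–%(1,2)≠ @(0,2)–%(1,3)≠ %(0,3)–@(0,4)≠ %(0,3)–%(1,3)= %(0,3)–@(1,4)≠ %(0,3)–%(1,2)= @(0,4)–@(0,5)= @(0,4)–@(1,4)= @(0,4)–%(1,5)≠ @(0,4)–%(1,3)≠ @(0,5)–%(1,5)≠ @(0,5)–@(1,4)=  → 11/18 unlike.
Row 1: %(1,0)–@(2,0)≠ %(1,0)–@(2,1)≠ %(1,2)–%(1,3)= %(1,2)–@(2,2)≠ %(1,2)–@(2,1)≠ %(1,3)–@(1,4)≠ %(1,3)–@(2,4)≠ %(1,3)–@(2,2)≠ @(1,4)–%(1,5)≠ @(1,4)–@(2,4)= @(1,4)–%(2,5)≠ %(1,5)–%(2,5)= %(1,5)–@(2,4)≠  → 10/13 unlike.
Row 2: @(2,0)–@(2,1)= @(2,0)–@(3,0)= @(2,0)–@(3,1)= @(2,1)–@(2,2)= @(2,1)–@(3,1)= @(2,1)–%(3,2)≠ @(2,1)–@(3,0)= @(2,2)–%(3,2)≠ @(2,2)–@(3,1)= @(2,4)–%(2,5)≠ @(2,4)–@(3,4)= @(2,4)–%(3,5)≠ %(2,5)–%(3,5)= %(2,5)–@(3,4)≠  → 5/14 unlike.
Row 3: @(3,0)–@(3,1)= @(3,1)–%(3,2)≠ @(3,4)–%(3,5)≠  → 2/3 unlike.
Total adjacent occupied pairs: 48; unlike-type pairs: 28.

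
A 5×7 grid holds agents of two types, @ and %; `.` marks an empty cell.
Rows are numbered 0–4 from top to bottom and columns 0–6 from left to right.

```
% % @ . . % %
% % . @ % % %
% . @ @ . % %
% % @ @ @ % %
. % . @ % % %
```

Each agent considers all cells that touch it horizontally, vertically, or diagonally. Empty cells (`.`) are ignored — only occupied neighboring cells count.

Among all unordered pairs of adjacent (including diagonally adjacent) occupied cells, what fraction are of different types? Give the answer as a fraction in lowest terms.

Scan each occupied cell's neighbors to the right and below (and the two forward diagonals) so each pair is counted once.
Row 0: %(0,0)–%(0,1)= %(0,0)–%(1,0)= %(0,0)–%(1,1)= %(0,1)–@(0,2)≠ %(0,1)–%(1,1)= %(0,1)–%(1,0)= @(0,2)–@(1,3)= @(0,2)–%(1,1)≠ %(0,5)–%(0,6)= %(0,5)–%(1,5)= %(0,5)–%(1,6)= %(0,5)–%(1,4)= %(0,6)–%(1,6)= %(0,6)–%(1,5)=  → 2/14 unlike.
Row 1: %(1,0)–%(1,1)= %(1,0)–%(2,0)= %(1,1)–@(2,2)≠ %(1,1)–%(2,0)= @(1,3)–%(1,4)≠ @(1,3)–@(2,3)= @(1,3)–@(2,2)= %(1,4)–%(1,5)= %(1,4)–%(2,5)= %(1,4)–@(2,3)≠ %(1,5)–%(1,6)= %(1,5)–%(2,5)= %(1,5)–%(2,6)= %(1,6)–%(2,6)= %(1,6)–%(2,5)=  → 3/15 unlike.
Row 2: %(2,0)–%(3,0)= %(2,0)–%(3,1)= @(2,2)–@(2,3)= @(2,2)–@(3,2)= @(2,2)–@(3,3)= @(2,2)–%(3,1)≠ @(2,3)–@(3,3)= @(2,3)–@(3,4)= @(2,3)–@(3,2)= %(2,5)–%(2,6)= %(2,5)–%(3,5)= %(2,5)–%(3,6)= %(2,5)–@(3,4)≠ %(2,6)–%(3,6)= %(2,6)–%(3,5)=  → 2/15 unlike.
Row 3: %(3,0)–%(3,1)= %(3,0)–%(4,1)= %(3,1)–@(3,2)≠ %(3,1)–%(4,1)= @(3,2)–@(3,3)= @(3,2)–@(4,3)= @(3,2)–%(4,1)≠ @(3,3)–@(3,4)= @(3,3)–@(4,3)= @(3,3)–%(4,4)≠ @(3,4)–%(3,5)≠ @(3,4)–%(4,4)≠ @(3,4)–%(4,5)≠ @(3,4)–@(4,3)= %(3,5)–%(3,6)= %(3,5)–%(4,5)= %(3,5)–%(4,6)= %(3,5)–%(4,4)= %(3,6)–%(4,6)= %(3,6)–%(4,5)=  → 6/20 unlike.
Row 4: @(4,3)–%(4,4)≠ %(4,4)–%(4,5)= %(4,5)–%(4,6)=  → 1/3 unlike.
Total adjacent occupied pairs: 67; unlike-type pairs: 14.
14/67 is already in lowest terms.

14/67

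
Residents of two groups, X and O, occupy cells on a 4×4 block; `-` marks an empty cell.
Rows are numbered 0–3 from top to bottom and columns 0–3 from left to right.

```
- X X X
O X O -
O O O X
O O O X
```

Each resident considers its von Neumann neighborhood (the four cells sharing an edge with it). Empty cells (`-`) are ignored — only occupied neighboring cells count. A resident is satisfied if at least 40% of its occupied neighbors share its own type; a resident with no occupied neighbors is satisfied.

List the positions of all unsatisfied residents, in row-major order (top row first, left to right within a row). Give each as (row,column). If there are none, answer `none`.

(1,1), (1,2)

Row 0: (0,1)X 2/2 satisfied · (0,2)X 2/3 satisfied · (0,3)X 1/1 satisfied
Row 1: (1,0)O 1/2 satisfied · (1,1)X 1/4 not · (1,2)O 1/3 not
Row 2: (2,0)O 3/3 satisfied · (2,1)O 3/4 satisfied · (2,2)O 3/4 satisfied · (2,3)X 1/2 satisfied
Row 3: (3,0)O 2/2 satisfied · (3,1)O 3/3 satisfied · (3,2)O 2/3 satisfied · (3,3)X 1/2 satisfied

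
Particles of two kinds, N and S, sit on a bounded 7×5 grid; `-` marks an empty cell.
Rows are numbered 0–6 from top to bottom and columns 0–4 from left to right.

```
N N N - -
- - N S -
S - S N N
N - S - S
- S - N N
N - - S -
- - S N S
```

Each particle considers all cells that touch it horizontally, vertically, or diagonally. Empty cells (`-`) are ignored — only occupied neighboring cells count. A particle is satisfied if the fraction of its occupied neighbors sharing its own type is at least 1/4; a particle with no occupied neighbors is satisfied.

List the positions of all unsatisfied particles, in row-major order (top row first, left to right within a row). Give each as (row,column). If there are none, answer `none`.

Row 0: (0,0)N 1/1 ✓ · (0,1)N 3/3 ✓ · (0,2)N 2/3 ✓
Row 1: (1,2)N 3/5 ✓ · (1,3)S 1/5 ✗
Row 2: (2,0)S 0/1 ✗ · (2,2)S 2/4 ✓ · (2,3)N 2/6 ✓ · (2,4)N 1/3 ✓
Row 3: (3,0)N 0/2 ✗ · (3,2)S 2/4 ✓ · (3,4)S 0/4 ✗
Row 4: (4,1)S 1/3 ✓ · (4,3)N 1/4 ✓ · (4,4)N 1/3 ✓
Row 5: (5,0)N 0/1 ✗ · (5,3)S 2/5 ✓
Row 6: (6,2)S 1/2 ✓ · (6,3)N 0/3 ✗ · (6,4)S 1/2 ✓

(1,3), (2,0), (3,0), (3,4), (5,0), (6,3)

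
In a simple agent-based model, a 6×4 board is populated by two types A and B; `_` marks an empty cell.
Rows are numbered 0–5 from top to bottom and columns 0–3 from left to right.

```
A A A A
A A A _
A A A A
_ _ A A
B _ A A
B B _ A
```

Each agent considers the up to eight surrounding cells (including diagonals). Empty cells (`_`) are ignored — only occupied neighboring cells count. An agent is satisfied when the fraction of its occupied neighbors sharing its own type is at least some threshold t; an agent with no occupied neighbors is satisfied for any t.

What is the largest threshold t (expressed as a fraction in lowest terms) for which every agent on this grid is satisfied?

2/3

(0,0)A 3/3
(0,1)A 5/5
(0,2)A 4/4
(0,3)A 2/2
(1,0)A 5/5
(1,1)A 8/8
(1,2)A 7/7
(2,0)A 3/3
(2,1)A 6/6
(2,2)A 6/6
(2,3)A 4/4
(3,2)A 6/6
(3,3)A 5/5
(4,0)B 2/2
(4,2)A 4/5
(4,3)A 4/4
(5,0)B 2/2
(5,1)B 2/3
(5,3)A 2/2
The smallest same-type fraction is 2/3 at (5,1), which reduces to 2/3. Any threshold above that leaves this agent unsatisfied.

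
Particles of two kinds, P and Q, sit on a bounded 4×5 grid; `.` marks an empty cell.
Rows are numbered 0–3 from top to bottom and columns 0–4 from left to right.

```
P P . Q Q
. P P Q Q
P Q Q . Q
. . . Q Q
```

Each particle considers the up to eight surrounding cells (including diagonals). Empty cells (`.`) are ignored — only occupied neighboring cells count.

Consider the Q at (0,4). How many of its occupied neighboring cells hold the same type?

Occupied neighbors of (0,4): (0,3)=Q, (1,3)=Q, (1,4)=Q.
Same type (Q): 3 of 3.

3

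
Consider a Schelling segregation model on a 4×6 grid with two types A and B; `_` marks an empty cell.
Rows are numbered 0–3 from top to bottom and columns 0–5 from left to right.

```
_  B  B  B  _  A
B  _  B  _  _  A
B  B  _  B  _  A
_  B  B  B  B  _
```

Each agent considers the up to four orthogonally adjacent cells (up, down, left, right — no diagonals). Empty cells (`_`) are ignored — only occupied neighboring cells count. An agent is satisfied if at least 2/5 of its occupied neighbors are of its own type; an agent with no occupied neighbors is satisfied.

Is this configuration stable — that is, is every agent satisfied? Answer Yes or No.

(0,1)B 1/1 satisfied
(0,2)B 3/3 satisfied
(0,3)B 1/1 satisfied
(0,5)A 1/1 satisfied
(1,0)B 1/1 satisfied
(1,2)B 1/1 satisfied
(1,5)A 2/2 satisfied
(2,0)B 2/2 satisfied
(2,1)B 2/2 satisfied
(2,3)B 1/1 satisfied
(2,5)A 1/1 satisfied
(3,1)B 2/2 satisfied
(3,2)B 2/2 satisfied
(3,3)B 3/3 satisfied
(3,4)B 1/1 satisfied
All meet the threshold, so the configuration is stable.

Yes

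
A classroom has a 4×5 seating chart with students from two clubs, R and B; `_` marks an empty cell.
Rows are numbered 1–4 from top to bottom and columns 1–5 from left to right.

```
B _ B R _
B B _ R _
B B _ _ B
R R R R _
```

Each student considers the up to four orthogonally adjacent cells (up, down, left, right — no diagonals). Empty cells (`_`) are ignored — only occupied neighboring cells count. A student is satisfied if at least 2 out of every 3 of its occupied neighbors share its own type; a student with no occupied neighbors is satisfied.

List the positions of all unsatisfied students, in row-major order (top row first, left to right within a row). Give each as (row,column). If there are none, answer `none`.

(1,3), (1,4), (4,1)

(1,1)B 1/1 ✓
(1,3)B 0/1 ✗
(1,4)R 1/2 ✗
(2,1)B 3/3 ✓
(2,2)B 2/2 ✓
(2,4)R 1/1 ✓
(3,1)B 2/3 ✓
(3,2)B 2/3 ✓
(3,5)B 0/0 ✓
(4,1)R 1/2 ✗
(4,2)R 2/3 ✓
(4,3)R 2/2 ✓
(4,4)R 1/1 ✓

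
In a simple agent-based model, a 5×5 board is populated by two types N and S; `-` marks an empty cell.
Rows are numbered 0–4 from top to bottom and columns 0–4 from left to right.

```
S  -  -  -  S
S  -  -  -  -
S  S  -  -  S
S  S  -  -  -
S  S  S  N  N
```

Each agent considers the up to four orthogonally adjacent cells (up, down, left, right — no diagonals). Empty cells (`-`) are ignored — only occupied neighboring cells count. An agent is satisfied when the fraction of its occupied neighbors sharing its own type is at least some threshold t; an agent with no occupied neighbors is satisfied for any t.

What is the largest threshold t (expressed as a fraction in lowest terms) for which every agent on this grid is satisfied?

1/2

Row 0: (0,0)S 1/1 · (0,4)S — no occupied neighbors
Row 1: (1,0)S 2/2
Row 2: (2,0)S 3/3 · (2,1)S 2/2 · (2,4)S — no occupied neighbors
Row 3: (3,0)S 3/3 · (3,1)S 3/3
Row 4: (4,0)S 2/2 · (4,1)S 3/3 · (4,2)S 1/2 · (4,3)N 1/2 · (4,4)N 1/1
The smallest same-type fraction is 1/2 at (4,2), which reduces to 1/2. Any threshold above that leaves this agent unsatisfied.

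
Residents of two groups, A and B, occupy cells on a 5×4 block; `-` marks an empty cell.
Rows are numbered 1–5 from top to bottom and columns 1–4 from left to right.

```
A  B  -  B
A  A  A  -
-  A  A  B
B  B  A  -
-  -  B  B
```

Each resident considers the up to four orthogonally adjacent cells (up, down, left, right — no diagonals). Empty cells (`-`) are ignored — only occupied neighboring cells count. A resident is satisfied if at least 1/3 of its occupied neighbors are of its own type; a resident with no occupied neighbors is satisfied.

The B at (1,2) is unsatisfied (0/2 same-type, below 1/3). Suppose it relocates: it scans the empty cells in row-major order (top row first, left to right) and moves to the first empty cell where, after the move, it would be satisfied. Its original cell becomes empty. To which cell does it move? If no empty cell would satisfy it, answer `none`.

(1,3)

Vacating (1,2). Empty cells in order:
  (1,3): 1/2 same-type → satisfied — stop here.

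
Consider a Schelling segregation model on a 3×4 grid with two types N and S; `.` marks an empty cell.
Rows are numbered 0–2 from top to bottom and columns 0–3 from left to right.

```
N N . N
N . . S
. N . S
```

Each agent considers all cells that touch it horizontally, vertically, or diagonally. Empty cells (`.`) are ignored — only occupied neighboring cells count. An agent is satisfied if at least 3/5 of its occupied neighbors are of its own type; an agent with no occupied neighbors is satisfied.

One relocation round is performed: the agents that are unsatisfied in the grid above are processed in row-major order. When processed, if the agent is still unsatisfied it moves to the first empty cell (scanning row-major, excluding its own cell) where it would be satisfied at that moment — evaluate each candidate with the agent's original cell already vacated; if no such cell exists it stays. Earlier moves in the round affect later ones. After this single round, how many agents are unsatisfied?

0

Initially unsatisfied (in order): (0,3), (1,3).
  (0,3) → (1,1).
  (1,3): now satisfied by earlier moves; stays.
Resulting grid:
N N . .
N N . S
. N . S
All satisfied now.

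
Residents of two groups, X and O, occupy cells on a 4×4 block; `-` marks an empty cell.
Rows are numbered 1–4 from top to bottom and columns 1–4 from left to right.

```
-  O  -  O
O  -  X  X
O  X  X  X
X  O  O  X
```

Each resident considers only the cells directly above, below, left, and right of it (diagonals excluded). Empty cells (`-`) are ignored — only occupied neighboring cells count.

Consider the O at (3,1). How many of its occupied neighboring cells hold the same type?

Occupied neighbors of (3,1): (2,1)=O, (4,1)=X, (3,2)=X.
Same type (O): 1 of 3.

1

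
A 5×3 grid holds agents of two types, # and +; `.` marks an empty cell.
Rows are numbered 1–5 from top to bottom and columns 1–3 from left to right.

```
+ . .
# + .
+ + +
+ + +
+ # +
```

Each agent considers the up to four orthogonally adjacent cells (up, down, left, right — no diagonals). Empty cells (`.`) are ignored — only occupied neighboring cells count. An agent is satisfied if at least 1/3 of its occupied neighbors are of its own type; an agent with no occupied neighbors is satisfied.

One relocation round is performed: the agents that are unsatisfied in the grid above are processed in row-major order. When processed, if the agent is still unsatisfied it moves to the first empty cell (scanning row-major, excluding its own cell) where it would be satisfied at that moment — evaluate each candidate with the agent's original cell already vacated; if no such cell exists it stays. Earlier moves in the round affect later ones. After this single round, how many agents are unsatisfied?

Initially unsatisfied (in order): (1,1), (2,1), (5,2).
  (1,1) → (1,2).
  (2,1): no empty cell satisfies it; stays.
  (5,2) → (1,1).
Resulting grid:
# + .
# + .
+ + +
+ + +
+ . +
All satisfied now.

0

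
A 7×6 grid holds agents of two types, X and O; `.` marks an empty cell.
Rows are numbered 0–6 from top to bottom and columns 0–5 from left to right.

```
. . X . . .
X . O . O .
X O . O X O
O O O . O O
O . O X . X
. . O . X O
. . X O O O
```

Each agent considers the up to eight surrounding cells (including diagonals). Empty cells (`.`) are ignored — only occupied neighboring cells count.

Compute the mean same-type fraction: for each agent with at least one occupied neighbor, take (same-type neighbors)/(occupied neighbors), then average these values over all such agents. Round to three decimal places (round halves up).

0.525

Row 0: (0,2)X 0/1
Row 1: (1,0)X 1/2 · (1,2)O 2/3 · (1,4)O 2/3
Row 2: (2,0)X 1/4 · (2,1)O 4/6 · (2,3)O 4/5 · (2,4)X 0/5 · (2,5)O 3/4
Row 3: (3,0)O 3/4 · (3,1)O 5/6 · (3,2)O 4/5 · (3,4)O 3/6 · (3,5)O 2/4
Row 4: (4,0)O 2/2 · (4,2)O 3/4 · (4,3)X 1/5 · (4,5)X 1/4
Row 5: (5,2)O 2/4 · (5,4)X 2/6 · (5,5)O 2/4
Row 6: (6,2)X 0/2 · (6,3)O 2/4 · (6,4)O 3/4 · (6,5)O 2/3
Sum over 25 agents: 0/1 + 1/2 + 2/3 + 2/3 + 1/4 + 4/6 + 4/5 + 0/5 + 3/4 + 3/4 + 5/6 + 4/5 + 3/6 + 2/4 + 2/2 + 3/4 + 1/5 + 1/4 + 2/4 + 2/6 + 2/4 + 0/2 + 2/4 + 3/4 + 2/3 = 197/15; mean = 197/15 ÷ 25 = 197/375 = 0.525333… → 0.525.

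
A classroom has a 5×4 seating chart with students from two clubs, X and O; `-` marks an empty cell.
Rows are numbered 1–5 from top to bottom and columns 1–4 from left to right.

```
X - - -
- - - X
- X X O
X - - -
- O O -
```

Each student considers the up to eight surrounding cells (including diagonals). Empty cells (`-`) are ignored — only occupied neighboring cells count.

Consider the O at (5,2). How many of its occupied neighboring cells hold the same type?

1

Occupied neighbors of (5,2): (4,1)=X, (5,3)=O.
Same type (O): 1 of 2.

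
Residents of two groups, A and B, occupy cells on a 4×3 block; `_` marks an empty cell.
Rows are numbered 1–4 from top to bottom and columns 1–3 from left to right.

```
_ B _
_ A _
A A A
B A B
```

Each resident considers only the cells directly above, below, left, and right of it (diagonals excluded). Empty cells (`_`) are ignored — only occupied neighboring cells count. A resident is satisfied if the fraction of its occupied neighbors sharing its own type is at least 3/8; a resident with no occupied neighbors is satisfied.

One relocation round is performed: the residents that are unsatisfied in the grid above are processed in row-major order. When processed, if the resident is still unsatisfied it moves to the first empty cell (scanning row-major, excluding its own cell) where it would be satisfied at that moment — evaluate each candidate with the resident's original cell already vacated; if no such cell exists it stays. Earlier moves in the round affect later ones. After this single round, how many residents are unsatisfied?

Initially unsatisfied (in order): (1,2), (4,1), (4,2), (4,3).
  (1,2) → (1,1).
  (4,1) → (1,2).
  (4,2): now satisfied by earlier moves; stays.
  (4,3) → (1,3).
Resulting grid:
B B B
_ A _
A A A
_ A _
All satisfied now.

0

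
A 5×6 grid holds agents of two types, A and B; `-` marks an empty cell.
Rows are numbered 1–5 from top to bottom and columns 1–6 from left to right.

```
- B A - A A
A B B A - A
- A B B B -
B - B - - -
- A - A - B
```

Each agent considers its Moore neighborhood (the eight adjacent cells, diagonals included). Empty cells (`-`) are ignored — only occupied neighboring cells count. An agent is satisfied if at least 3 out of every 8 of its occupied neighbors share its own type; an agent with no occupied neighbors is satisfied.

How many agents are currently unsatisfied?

8

Row 1: (1,2)B 2/4 satisfied · (1,3)A 1/4 not · (1,5)A 3/3 satisfied · (1,6)A 2/2 satisfied
Row 2: (2,1)A 1/3 not · (2,2)B 3/6 satisfied · (2,3)B 4/7 satisfied · (2,4)A 2/6 not · (2,6)A 2/3 satisfied
Row 3: (3,2)A 1/6 not · (3,3)B 4/6 satisfied · (3,4)B 4/5 satisfied · (3,5)B 1/3 not
Row 4: (4,1)B 0/2 not · (4,3)B 2/5 satisfied
Row 5: (5,2)A 0/2 not · (5,4)A 0/1 not · (5,6)B 0/0 satisfied
Unsatisfied: (1,3), (2,1), (2,4), (3,2), (3,5), (4,1), (5,2), (5,4) — 8 in total.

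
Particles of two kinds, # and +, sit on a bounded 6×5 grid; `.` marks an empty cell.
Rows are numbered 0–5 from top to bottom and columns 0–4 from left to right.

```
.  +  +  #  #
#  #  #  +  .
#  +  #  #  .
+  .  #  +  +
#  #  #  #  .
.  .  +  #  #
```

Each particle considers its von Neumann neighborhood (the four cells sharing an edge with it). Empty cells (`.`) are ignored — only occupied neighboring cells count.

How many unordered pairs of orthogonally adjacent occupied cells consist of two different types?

16

Scan each occupied cell's neighbors to the right and below so each pair is counted once.
Row 0: +(0,1)–+(0,2)= +(0,1)–#(1,1)≠ +(0,2)–#(0,3)≠ +(0,2)–#(1,2)≠ #(0,3)–#(0,4)= #(0,3)–+(1,3)≠  → 4/6 unlike.
Row 1: #(1,0)–#(1,1)= #(1,0)–#(2,0)= #(1,1)–#(1,2)= #(1,1)–+(2,1)≠ #(1,2)–+(1,3)≠ #(1,2)–#(2,2)= +(1,3)–#(2,3)≠  → 3/7 unlike.
Row 2: #(2,0)–+(2,1)≠ #(2,0)–+(3,0)≠ +(2,1)–#(2,2)≠ #(2,2)–#(2,3)= #(2,2)–#(3,2)= #(2,3)–+(3,3)≠  → 4/6 unlike.
Row 3: +(3,0)–#(4,0)≠ #(3,2)–+(3,3)≠ #(3,2)–#(4,2)= +(3,3)–+(3,4)= +(3,3)–#(4,3)≠  → 3/5 unlike.
Row 4: #(4,0)–#(4,1)= #(4,1)–#(4,2)= #(4,2)–#(4,3)= #(4,2)–+(5,2)≠ #(4,3)–#(5,3)=  → 1/5 unlike.
Row 5: +(5,2)–#(5,3)≠ #(5,3)–#(5,4)=  → 1/2 unlike.
Total adjacent occupied pairs: 31; unlike-type pairs: 16.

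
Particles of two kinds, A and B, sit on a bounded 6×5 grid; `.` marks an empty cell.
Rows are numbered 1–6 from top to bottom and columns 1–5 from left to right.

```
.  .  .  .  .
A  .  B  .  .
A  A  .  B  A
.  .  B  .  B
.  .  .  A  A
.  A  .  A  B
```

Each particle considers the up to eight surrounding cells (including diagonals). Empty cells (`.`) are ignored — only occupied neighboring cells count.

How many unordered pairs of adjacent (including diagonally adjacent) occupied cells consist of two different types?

Scan each occupied cell's neighbors to the right and below (and the two forward diagonals) so each pair is counted once.
Row 2: A(2,1)–A(3,1)= A(2,1)–A(3,2)= B(2,3)–B(3,4)= B(2,3)–A(3,2)≠  → 1/4 unlike.
Row 3: A(3,1)–A(3,2)= A(3,2)–B(4,3)≠ B(3,4)–A(3,5)≠ B(3,4)–B(4,5)= B(3,4)–B(4,3)= A(3,5)–B(4,5)≠  → 3/6 unlike.
Row 4: B(4,3)–A(5,4)≠ B(4,5)–A(5,5)≠ B(4,5)–A(5,4)≠  → 3/3 unlike.
Row 5: A(5,4)–A(5,5)= A(5,4)–A(6,4)= A(5,4)–B(6,5)≠ A(5,5)–B(6,5)≠ A(5,5)–A(6,4)=  → 2/5 unlike.
Row 6: A(6,4)–B(6,5)≠  → 1/1 unlike.
Total adjacent occupied pairs: 19; unlike-type pairs: 10.

10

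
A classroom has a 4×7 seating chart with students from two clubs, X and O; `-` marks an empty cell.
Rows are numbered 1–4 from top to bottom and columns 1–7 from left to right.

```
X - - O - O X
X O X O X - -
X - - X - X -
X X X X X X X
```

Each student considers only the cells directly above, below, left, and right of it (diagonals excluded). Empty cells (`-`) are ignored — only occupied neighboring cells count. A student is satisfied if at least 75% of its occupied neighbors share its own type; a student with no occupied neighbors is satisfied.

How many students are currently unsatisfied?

8

(1,1)X 1/1 ✓
(1,4)O 1/1 ✓
(1,6)O 0/1 ✗
(1,7)X 0/1 ✗
(2,1)X 2/3 ✗
(2,2)O 0/2 ✗
(2,3)X 0/2 ✗
(2,4)O 1/4 ✗
(2,5)X 0/1 ✗
(3,1)X 2/2 ✓
(3,4)X 1/2 ✗
(3,6)X 1/1 ✓
(4,1)X 2/2 ✓
(4,2)X 2/2 ✓
(4,3)X 2/2 ✓
(4,4)X 3/3 ✓
(4,5)X 2/2 ✓
(4,6)X 3/3 ✓
(4,7)X 1/1 ✓
Unsatisfied: (1,6), (1,7), (2,1), (2,2), (2,3), (2,4), (2,5), (3,4) — 8 in total.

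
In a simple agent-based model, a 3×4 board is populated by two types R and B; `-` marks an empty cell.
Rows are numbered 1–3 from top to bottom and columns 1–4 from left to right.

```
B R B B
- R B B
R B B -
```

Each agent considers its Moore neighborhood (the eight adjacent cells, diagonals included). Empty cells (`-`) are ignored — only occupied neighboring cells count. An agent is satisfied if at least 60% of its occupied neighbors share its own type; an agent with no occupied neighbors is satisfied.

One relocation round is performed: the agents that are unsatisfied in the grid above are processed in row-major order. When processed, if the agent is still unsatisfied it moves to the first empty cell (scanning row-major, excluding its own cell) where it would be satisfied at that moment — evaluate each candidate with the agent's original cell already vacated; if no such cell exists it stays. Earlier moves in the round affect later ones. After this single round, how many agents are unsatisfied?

Initially unsatisfied (in order): (1,1), (1,2), (2,2), (3,1), (3,2).
  (1,1) → (3,4).
  (1,2) → (1,1).
  (2,2) → (2,1).
  (3,1): no empty cell satisfies it; stays.
  (3,2): no empty cell satisfies it; stays.
Resulting grid:
R - B B
R - B B
R B B B
Unsatisfied now: (3,1), (3,2).

2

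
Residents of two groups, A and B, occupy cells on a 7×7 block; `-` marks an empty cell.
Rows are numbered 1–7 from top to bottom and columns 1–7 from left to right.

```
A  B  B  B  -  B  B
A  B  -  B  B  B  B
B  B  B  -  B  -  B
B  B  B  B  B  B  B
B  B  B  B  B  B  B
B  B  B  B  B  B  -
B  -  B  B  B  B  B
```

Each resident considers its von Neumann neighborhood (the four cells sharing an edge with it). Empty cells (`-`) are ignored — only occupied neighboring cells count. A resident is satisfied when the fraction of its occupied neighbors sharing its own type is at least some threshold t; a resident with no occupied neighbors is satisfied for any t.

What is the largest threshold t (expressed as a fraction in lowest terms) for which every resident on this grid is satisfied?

Row 1: (1,1)A 1/2 · (1,2)B 2/3 · (1,3)B 2/2 · (1,4)B 2/2 · (1,6)B 2/2 · (1,7)B 2/2
Row 2: (2,1)A 1/3 · (2,2)B 2/3 · (2,4)B 2/2 · (2,5)B 3/3 · (2,6)B 3/3 · (2,7)B 3/3
Row 3: (3,1)B 2/3 · (3,2)B 4/4 · (3,3)B 2/2 · (3,5)B 2/2 · (3,7)B 2/2
Row 4: (4,1)B 3/3 · (4,2)B 4/4 · (4,3)B 4/4 · (4,4)B 3/3 · (4,5)B 4/4 · (4,6)B 3/3 · (4,7)B 3/3
Row 5: (5,1)B 3/3 · (5,2)B 4/4 · (5,3)B 4/4 · (5,4)B 4/4 · (5,5)B 4/4 · (5,6)B 4/4 · (5,7)B 2/2
Row 6: (6,1)B 3/3 · (6,2)B 3/3 · (6,3)B 4/4 · (6,4)B 4/4 · (6,5)B 4/4 · (6,6)B 3/3
Row 7: (7,1)B 1/1 · (7,3)B 2/2 · (7,4)B 3/3 · (7,5)B 3/3 · (7,6)B 3/3 · (7,7)B 1/1
The smallest same-type fraction is 1/3 at (2,1), which reduces to 1/3. Any threshold above that leaves this resident unsatisfied.

1/3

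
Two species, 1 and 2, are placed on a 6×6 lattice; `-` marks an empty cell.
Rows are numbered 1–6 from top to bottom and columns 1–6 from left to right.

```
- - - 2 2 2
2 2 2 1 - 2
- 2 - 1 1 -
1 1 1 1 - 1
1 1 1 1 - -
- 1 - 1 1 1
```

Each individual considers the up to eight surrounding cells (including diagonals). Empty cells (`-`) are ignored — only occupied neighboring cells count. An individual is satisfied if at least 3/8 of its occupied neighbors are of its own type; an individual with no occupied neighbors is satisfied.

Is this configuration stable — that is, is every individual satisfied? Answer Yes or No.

(1,4)2 2/3 satisfied
(1,5)2 3/4 satisfied
(1,6)2 2/2 satisfied
(2,1)2 2/2 satisfied
(2,2)2 3/3 satisfied
(2,3)2 3/5 satisfied
(2,4)1 2/5 satisfied
(2,6)2 2/3 satisfied
(3,2)2 3/6 satisfied
(3,4)1 4/5 satisfied
(3,5)1 4/5 satisfied
(4,1)1 3/4 satisfied
(4,2)1 5/6 satisfied
(4,3)1 6/7 satisfied
(4,4)1 5/5 satisfied
(4,6)1 1/1 satisfied
(5,1)1 4/4 satisfied
(5,2)1 6/6 satisfied
(5,3)1 7/7 satisfied
(5,4)1 5/5 satisfied
(6,2)1 3/3 satisfied
(6,4)1 3/3 satisfied
(6,5)1 3/3 satisfied
(6,6)1 1/1 satisfied
All meet the threshold, so the configuration is stable.

Yes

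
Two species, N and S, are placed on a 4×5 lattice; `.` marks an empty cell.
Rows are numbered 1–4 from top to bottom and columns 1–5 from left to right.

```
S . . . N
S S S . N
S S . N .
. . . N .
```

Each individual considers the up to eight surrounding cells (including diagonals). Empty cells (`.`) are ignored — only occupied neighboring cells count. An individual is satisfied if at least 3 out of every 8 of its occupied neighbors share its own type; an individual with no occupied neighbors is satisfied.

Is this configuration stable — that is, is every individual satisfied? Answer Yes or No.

Row 1: (1,1)S 2/2 satisfied · (1,5)N 1/1 satisfied
Row 2: (2,1)S 4/4 satisfied · (2,2)S 5/5 satisfied · (2,3)S 2/3 satisfied · (2,5)N 2/2 satisfied
Row 3: (3,1)S 3/3 satisfied · (3,2)S 4/4 satisfied · (3,4)N 2/3 satisfied
Row 4: (4,4)N 1/1 satisfied
All meet the threshold, so the configuration is stable.

Yes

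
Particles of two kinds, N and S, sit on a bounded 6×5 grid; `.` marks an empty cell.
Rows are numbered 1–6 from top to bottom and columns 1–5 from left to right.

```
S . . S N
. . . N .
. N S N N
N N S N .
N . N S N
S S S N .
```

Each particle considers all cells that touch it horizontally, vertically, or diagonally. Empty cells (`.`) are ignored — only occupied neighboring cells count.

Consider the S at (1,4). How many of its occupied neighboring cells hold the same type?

Occupied neighbors of (1,4): (1,5)=N, (2,4)=N.
Same type (S): 0 of 2.

0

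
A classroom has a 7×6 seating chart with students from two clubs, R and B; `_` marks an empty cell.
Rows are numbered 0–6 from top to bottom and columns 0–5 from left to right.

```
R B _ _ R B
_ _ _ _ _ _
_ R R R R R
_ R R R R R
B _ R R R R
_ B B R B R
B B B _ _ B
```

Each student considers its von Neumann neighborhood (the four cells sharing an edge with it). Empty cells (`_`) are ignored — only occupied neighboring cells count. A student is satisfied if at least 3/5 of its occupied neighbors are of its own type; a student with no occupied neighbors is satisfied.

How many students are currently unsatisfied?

Row 0: (0,0)R 0/1 not · (0,1)B 0/1 not · (0,4)R 0/1 not · (0,5)B 0/1 not
Row 2: (2,1)R 2/2 satisfied · (2,2)R 3/3 satisfied · (2,3)R 3/3 satisfied · (2,4)R 3/3 satisfied · (2,5)R 2/2 satisfied
Row 3: (3,1)R 2/2 satisfied · (3,2)R 4/4 satisfied · (3,3)R 4/4 satisfied · (3,4)R 4/4 satisfied · (3,5)R 3/3 satisfied
Row 4: (4,0)B 0/0 satisfied · (4,2)R 2/3 satisfied · (4,3)R 4/4 satisfied · (4,4)R 3/4 satisfied · (4,5)R 3/3 satisfied
Row 5: (5,1)B 2/2 satisfied · (5,2)B 2/4 not · (5,3)R 1/3 not · (5,4)B 0/3 not · (5,5)R 1/3 not
Row 6: (6,0)B 1/1 satisfied · (6,1)B 3/3 satisfied · (6,2)B 2/2 satisfied · (6,5)B 0/1 not
Unsatisfied: (0,0), (0,1), (0,4), (0,5), (5,2), (5,3), (5,4), (5,5), (6,5) — 9 in total.

9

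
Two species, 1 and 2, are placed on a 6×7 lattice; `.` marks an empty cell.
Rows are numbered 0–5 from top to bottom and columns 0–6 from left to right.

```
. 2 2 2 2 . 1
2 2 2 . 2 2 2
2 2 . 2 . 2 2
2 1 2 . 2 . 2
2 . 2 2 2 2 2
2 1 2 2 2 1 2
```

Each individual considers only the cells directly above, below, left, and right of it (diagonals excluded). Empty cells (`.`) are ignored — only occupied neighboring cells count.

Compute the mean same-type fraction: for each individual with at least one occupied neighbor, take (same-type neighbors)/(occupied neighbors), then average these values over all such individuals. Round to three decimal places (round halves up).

(0,1)2 2/2
(0,2)2 3/3
(0,3)2 2/2
(0,4)2 2/2
(0,6)1 0/1
(1,0)2 2/2
(1,1)2 4/4
(1,2)2 2/2
(1,4)2 2/2
(1,5)2 3/3
(1,6)2 2/3
(2,0)2 3/3
(2,1)2 2/3
(2,3)2 — no occupied neighbors
(2,5)2 2/2
(2,6)2 3/3
(3,0)2 2/3
(3,1)1 0/3
(3,2)2 1/2
(3,4)2 1/1
(3,6)2 2/2
(4,0)2 2/2
(4,2)2 3/3
(4,3)2 3/3
(4,4)2 4/4
(4,5)2 2/3
(4,6)2 3/3
(5,0)2 1/2
(5,1)1 0/2
(5,2)2 2/3
(5,3)2 3/3
(5,4)2 2/3
(5,5)1 0/3
(5,6)2 1/2
Sum over 33 individuals: 2/2 + 3/3 + 2/2 + 2/2 + 0/1 + 2/2 + 4/4 + 2/2 + 2/2 + 3/3 + 2/3 + 3/3 + 2/3 + 2/2 + 3/3 + 2/3 + 0/3 + 1/2 + 1/1 + 2/2 + 2/2 + 3/3 + 3/3 + 4/4 + 2/3 + 3/3 + 1/2 + 0/2 + 2/3 + 3/3 + 2/3 + 0/3 + 1/2 = 51/2; mean = 51/2 ÷ 33 = 17/22 = 0.772727… → 0.773.

0.773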